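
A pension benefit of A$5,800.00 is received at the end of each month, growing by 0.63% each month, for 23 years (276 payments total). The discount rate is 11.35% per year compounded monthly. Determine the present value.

Periodic rate r = 0.1135/12 per month; n is counted in months.
Growing ordinary annuity: PV = PMT₁ × [1 − ((1+g)/(1+r))^n] / (r − g) = 5,800 × [1 − ((1+0.0063)/(1+r))^276] / (r − 0.0063) = A$1,063,099.60.

A$1,063,099.60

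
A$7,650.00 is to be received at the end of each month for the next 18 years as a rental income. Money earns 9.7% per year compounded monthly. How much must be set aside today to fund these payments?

A$780,111.35

This is an ordinary annuity: 216 payments of A$7,650.00 at the end of each month.
Periodic rate r = 0.097/12 per month; n is counted in months.
PV = PMT × [(1 − (1+r)^−n)/r] = 7,650 × [1 − (1+r)^−216] / r = A$780,111.35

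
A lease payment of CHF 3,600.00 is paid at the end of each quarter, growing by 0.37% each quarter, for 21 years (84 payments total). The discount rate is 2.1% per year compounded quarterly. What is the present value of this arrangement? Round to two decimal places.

CHF 282,358.01

Periodic rate r = 0.021/4 per quarter; n is counted in quarters.
Growing ordinary annuity: PV = PMT₁ × [1 − ((1+g)/(1+r))^n] / (r − g) = 3,600 × [1 − ((1+0.0037)/(1+r))^84] / (r − 0.0037) = CHF 282,358.01.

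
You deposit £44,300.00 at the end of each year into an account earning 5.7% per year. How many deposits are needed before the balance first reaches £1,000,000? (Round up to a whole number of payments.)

Periodic rate r = 0.057 per year.
Ordinary annuity FV: 1,000,000 = 44,300 × [((1+r)^n − 1)/r].
(1+r)^n = 1 + 1,000,000 × r / 44,300, so n = ln(1 + 1,000,000·r/44,300) / ln(1+r) = 14.92.
Round up to a whole number of payments: n = 15.

15 payments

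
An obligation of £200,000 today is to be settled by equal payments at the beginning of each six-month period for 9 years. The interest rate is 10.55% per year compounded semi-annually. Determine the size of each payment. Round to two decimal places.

£16,602.97

Level annuity due; solve PV = PMT × [(1 − (1+r)^−n)/r] × (1+r) for PMT.
Periodic rate r = 0.1055/2 per half-year; n is counted in half-years.
With n = 18: PMT = 200,000 / ([(1 − (1+r)^−n)/r] × (1+r)) = £16,602.97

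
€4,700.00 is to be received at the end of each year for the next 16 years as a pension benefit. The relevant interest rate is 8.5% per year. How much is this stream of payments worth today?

€40,304.07

This is an ordinary annuity: 16 payments of €4,700.00 at the end of each year.
Periodic rate r = 0.085 per year.
PV = PMT × [(1 − (1+r)^−n)/r] = 4,700 × [1 − (1+r)^−16] / r = €40,304.07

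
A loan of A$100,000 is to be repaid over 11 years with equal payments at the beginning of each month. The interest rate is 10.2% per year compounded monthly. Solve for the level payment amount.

A$1,252.68

Level annuity due; solve PV = PMT × [(1 − (1+r)^−n)/r] × (1+r) for PMT.
Periodic rate r = 0.102/12 per month; n is counted in months.
With n = 132: PMT = 100,000 / ([(1 − (1+r)^−n)/r] × (1+r)) = A$1,252.68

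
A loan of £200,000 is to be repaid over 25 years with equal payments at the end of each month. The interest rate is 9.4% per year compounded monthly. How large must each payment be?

£1,733.51

Level ordinary annuity; solve PV = PMT × [(1 − (1+r)^−n)/r] for PMT.
Periodic rate r = 0.094/12 per month; n is counted in months.
With n = 300: PMT = 200,000 / ([(1 − (1+r)^−n)/r]) = £1,733.51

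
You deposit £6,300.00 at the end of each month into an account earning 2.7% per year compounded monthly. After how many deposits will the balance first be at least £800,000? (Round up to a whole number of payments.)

112 payments

Periodic rate r = 0.027/12 per month; n is counted in months.
Ordinary annuity FV: 800,000 = 6,300 × [((1+r)^n − 1)/r].
(1+r)^n = 1 + 800,000 × r / 6,300, so n = ln(1 + 800,000·r/6,300) / ln(1+r) = 111.82.
Round up to a whole number of payments: n = 112.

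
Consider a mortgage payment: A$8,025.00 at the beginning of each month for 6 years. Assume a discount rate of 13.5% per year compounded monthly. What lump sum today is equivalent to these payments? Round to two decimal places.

A$399,001.74

This is an annuity due: 72 payments of A$8,025.00 at the beginning of each month.
Periodic rate r = 0.135/12 per month; n is counted in months.
PV = PMT × [(1 − (1+r)^−n)/r] × (1+r) = 8,025 × [1 − (1+r)^−72] / r × (1+r) = A$399,001.74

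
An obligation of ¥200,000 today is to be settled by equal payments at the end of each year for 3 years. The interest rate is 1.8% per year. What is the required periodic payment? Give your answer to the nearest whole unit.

¥69,081

Level ordinary annuity; solve PV = PMT × [(1 − (1+r)^−n)/r] for PMT.
Periodic rate r = 0.018 per year.
With n = 3: PMT = 200,000 / ([(1 − (1+r)^−n)/r]) = ¥69,081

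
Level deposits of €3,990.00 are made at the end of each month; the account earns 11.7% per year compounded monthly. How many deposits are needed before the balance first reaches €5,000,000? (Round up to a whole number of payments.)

267 payments

Periodic rate r = 0.117/12 per month; n is counted in months.
Ordinary annuity FV: 5,000,000 = 3,990 × [((1+r)^n − 1)/r].
(1+r)^n = 1 + 5,000,000 × r / 3,990, so n = ln(1 + 5,000,000·r/3,990) / ln(1+r) = 266.07.
Round up to a whole number of payments: n = 267.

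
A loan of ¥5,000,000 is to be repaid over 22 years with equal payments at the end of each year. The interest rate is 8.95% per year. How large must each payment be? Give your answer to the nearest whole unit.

¥527,529

Level ordinary annuity; solve PV = PMT × [(1 − (1+r)^−n)/r] for PMT.
Periodic rate r = 0.0895 per year.
With n = 22: PMT = 5,000,000 / ([(1 − (1+r)^−n)/r]) = ¥527,529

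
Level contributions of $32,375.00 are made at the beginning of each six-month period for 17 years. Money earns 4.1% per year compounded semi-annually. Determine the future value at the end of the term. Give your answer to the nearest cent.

This is an annuity due: 34 deposits of $32,375.00 at the beginning of each six-month period.
Periodic rate r = 0.041/2 per half-year; n is counted in half-years.
FV = PMT × [((1+r)^n − 1)/r] × (1+r) = 32,375 × [(1+r)^34 − 1] / r × (1+r) = $1,601,360.46

$1,601,360.46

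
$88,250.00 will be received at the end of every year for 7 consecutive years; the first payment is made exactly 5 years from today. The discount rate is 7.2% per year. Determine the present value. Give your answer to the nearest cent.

Ordinary annuity of 7 payments, first payment at period 5.
Periodic rate r = 0.072 per year.
The ordinary-annuity PV formula values the stream one period before the first payment (period 4); discount that back 4 periods:
PV₀ = 88,250 × [1 − (1+r)^−7] / r × (1+r)^−4 = $357,638.85

$357,638.85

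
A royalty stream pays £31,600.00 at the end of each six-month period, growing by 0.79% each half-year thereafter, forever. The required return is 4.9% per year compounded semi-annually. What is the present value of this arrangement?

Periodic rate r = 0.049/2 per half-year.
Growing perpetuity (Gordon): PV = PMT₁ / (r − g) = 31,600 / (r − 0.0079) = £1,903,614.46.

£1,903,614.46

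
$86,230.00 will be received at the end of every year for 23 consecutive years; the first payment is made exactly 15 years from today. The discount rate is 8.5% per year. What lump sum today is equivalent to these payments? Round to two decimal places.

Ordinary annuity of 23 payments, first payment at period 15.
Periodic rate r = 0.085 per year.
The ordinary-annuity PV formula values the stream one period before the first payment (period 14); discount that back 14 periods:
PV₀ = 86,230 × [1 − (1+r)^−23] / r × (1+r)^−14 = $274,176.23

$274,176.23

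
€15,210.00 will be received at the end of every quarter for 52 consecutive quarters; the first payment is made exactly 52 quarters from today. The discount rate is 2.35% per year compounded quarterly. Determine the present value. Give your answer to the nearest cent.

Ordinary annuity of 52 payments, first payment at period 52.
Periodic rate r = 0.0235/4 per quarter; n is counted in quarters.
The ordinary-annuity PV formula values the stream one period before the first payment (period 51); discount that back 51 periods:
PV₀ = 15,210 × [1 − (1+r)^−52] / r × (1+r)^−51 = €504,253.04

€504,253.04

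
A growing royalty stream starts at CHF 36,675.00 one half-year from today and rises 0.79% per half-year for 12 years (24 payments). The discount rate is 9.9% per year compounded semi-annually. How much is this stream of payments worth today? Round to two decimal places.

Periodic rate r = 0.099/2 per half-year; n is counted in half-years.
Growing ordinary annuity: PV = PMT₁ × [1 − ((1+g)/(1+r))^n] / (r − g) = 36,675 × [1 − ((1+0.0079)/(1+r))^24] / (r − 0.0079) = CHF 547,633.36.

CHF 547,633.36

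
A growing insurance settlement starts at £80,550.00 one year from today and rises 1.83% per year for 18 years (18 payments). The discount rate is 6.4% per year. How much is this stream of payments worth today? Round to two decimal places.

£962,815.15

Periodic rate r = 0.064 per year.
Growing ordinary annuity: PV = PMT₁ × [1 − ((1+g)/(1+r))^n] / (r − g) = 80,550 × [1 − ((1+0.0183)/(1+r))^18] / (r − 0.0183) = £962,815.15.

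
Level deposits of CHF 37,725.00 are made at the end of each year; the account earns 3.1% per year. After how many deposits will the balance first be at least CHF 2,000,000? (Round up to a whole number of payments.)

32 payments

Periodic rate r = 0.031 per year.
Ordinary annuity FV: 2,000,000 = 37,725 × [((1+r)^n − 1)/r].
(1+r)^n = 1 + 2,000,000 × r / 37,725, so n = ln(1 + 2,000,000·r/37,725) / ln(1+r) = 31.84.
Round up to a whole number of payments: n = 32.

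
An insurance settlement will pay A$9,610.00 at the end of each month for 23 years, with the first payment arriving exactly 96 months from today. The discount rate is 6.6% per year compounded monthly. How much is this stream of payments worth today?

Ordinary annuity of 276 payments, first payment at period 96.
Periodic rate r = 0.066/12 per month; n is counted in months.
The ordinary-annuity PV formula values the stream one period before the first payment (period 95); discount that back 95 periods:
PV₀ = 9,610 × [1 − (1+r)^−276] / r × (1+r)^−95 = A$809,325.12

A$809,325.12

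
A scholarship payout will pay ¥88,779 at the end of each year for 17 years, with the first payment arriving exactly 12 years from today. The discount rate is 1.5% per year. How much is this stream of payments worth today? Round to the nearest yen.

Ordinary annuity of 17 payments, first payment at period 12.
Periodic rate r = 0.015 per year.
The ordinary-annuity PV formula values the stream one period before the first payment (period 11); discount that back 11 periods:
PV₀ = 88,779 × [1 − (1+r)^−17] / r × (1+r)^−11 = ¥1,123,551

¥1,123,551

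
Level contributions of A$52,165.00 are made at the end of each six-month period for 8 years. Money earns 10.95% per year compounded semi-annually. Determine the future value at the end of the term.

A$1,282,781.32

This is an ordinary annuity: 16 deposits of A$52,165.00 at the end of each six-month period.
Periodic rate r = 0.1095/2 per half-year; n is counted in half-years.
FV = PMT × [((1+r)^n − 1)/r] = 52,165 × [(1+r)^16 − 1] / r = A$1,282,781.32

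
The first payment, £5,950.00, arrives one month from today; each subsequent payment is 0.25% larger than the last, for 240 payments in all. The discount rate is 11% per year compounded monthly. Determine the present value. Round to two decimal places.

Periodic rate r = 0.11/12 per month; n is counted in months.
Growing ordinary annuity: PV = PMT₁ × [1 − ((1+g)/(1+r))^n] / (r − g) = 5,950 × [1 − ((1+0.0025)/(1+r))^240] / (r − 0.0025) = £710,628.59.

£710,628.59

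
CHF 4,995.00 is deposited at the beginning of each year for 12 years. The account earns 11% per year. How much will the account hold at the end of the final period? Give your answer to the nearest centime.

This is an annuity due: 12 deposits of CHF 4,995.00 at the beginning of each year.
Periodic rate r = 0.11 per year.
FV = PMT × [((1+r)^n − 1)/r] × (1+r) = 4,995 × [(1+r)^12 − 1] / r × (1+r) = CHF 125,932.13

CHF 125,932.13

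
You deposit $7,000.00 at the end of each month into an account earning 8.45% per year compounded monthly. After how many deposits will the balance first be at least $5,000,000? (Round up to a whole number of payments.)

Periodic rate r = 0.0845/12 per month; n is counted in months.
Ordinary annuity FV: 5,000,000 = 7,000 × [((1+r)^n − 1)/r].
(1+r)^n = 1 + 5,000,000 × r / 7,000, so n = ln(1 + 5,000,000·r/7,000) / ln(1+r) = 256.05.
Round up to a whole number of payments: n = 257.

257 payments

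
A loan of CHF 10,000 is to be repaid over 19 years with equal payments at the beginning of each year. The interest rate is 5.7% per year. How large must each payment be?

Level annuity due; solve PV = PMT × [(1 − (1+r)^−n)/r] × (1+r) for PMT.
Periodic rate r = 0.057 per year.
With n = 19: PMT = 10,000 / ([(1 − (1+r)^−n)/r] × (1+r)) = CHF 828.10

CHF 828.10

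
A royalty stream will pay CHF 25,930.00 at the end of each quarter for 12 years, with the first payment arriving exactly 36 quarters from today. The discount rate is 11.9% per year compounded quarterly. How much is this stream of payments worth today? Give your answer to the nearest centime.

CHF 235,908.92

Ordinary annuity of 48 payments, first payment at period 36.
Periodic rate r = 0.119/4 per quarter; n is counted in quarters.
The ordinary-annuity PV formula values the stream one period before the first payment (period 35); discount that back 35 periods:
PV₀ = 25,930 × [1 − (1+r)^−48] / r × (1+r)^−35 = CHF 235,908.92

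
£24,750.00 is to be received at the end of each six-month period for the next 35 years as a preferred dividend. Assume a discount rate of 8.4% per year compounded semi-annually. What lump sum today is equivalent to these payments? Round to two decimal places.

£556,204.18

This is an ordinary annuity: 70 payments of £24,750.00 at the end of each six-month period.
Periodic rate r = 0.084/2 per half-year; n is counted in half-years.
PV = PMT × [(1 − (1+r)^−n)/r] = 24,750 × [1 − (1+r)^−70] / r = £556,204.18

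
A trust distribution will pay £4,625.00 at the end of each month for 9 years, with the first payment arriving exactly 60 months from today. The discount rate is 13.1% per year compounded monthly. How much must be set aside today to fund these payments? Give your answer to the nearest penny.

£154,149.85

Ordinary annuity of 108 payments, first payment at period 60.
Periodic rate r = 0.131/12 per month; n is counted in months.
The ordinary-annuity PV formula values the stream one period before the first payment (period 59); discount that back 59 periods:
PV₀ = 4,625 × [1 − (1+r)^−108] / r × (1+r)^−59 = £154,149.85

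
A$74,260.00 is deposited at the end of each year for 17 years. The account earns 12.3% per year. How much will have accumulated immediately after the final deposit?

This is an ordinary annuity: 17 deposits of A$74,260.00 at the end of each year.
Periodic rate r = 0.123 per year.
FV = PMT × [((1+r)^n − 1)/r] = 74,260 × [(1+r)^17 − 1] / r = A$3,734,421.40

A$3,734,421.40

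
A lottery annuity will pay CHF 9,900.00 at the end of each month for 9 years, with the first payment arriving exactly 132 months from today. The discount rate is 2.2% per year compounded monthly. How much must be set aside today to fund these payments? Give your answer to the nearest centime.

CHF 762,440.03

Ordinary annuity of 108 payments, first payment at period 132.
Periodic rate r = 0.022/12 per month; n is counted in months.
The ordinary-annuity PV formula values the stream one period before the first payment (period 131); discount that back 131 periods:
PV₀ = 9,900 × [1 − (1+r)^−108] / r × (1+r)^−131 = CHF 762,440.03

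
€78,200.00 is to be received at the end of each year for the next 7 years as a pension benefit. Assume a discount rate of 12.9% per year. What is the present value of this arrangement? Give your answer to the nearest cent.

€346,927.26

This is an ordinary annuity: 7 payments of €78,200.00 at the end of each year.
Periodic rate r = 0.129 per year.
PV = PMT × [(1 − (1+r)^−n)/r] = 78,200 × [1 − (1+r)^−7] / r = €346,927.26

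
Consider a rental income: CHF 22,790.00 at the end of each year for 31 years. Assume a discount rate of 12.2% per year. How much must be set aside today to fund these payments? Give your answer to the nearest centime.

CHF 181,535.76

This is an ordinary annuity: 31 payments of CHF 22,790.00 at the end of each year.
Periodic rate r = 0.122 per year.
PV = PMT × [(1 − (1+r)^−n)/r] = 22,790 × [1 − (1+r)^−31] / r = CHF 181,535.76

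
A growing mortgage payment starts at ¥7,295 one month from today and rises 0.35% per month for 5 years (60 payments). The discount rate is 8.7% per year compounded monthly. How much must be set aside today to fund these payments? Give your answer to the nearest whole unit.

¥390,084

Periodic rate r = 0.087/12 per month; n is counted in months.
Growing ordinary annuity: PV = PMT₁ × [1 − ((1+g)/(1+r))^n] / (r − g) = 7,295 × [1 − ((1+0.0035)/(1+r))^60] / (r − 0.0035) = ¥390,084.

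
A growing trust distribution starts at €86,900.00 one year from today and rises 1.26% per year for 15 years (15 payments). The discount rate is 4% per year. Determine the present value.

Periodic rate r = 0.04 per year.
Growing ordinary annuity: PV = PMT₁ × [1 − ((1+g)/(1+r))^n] / (r − g) = 86,900 × [1 − ((1+0.0126)/(1+r))^15] / (r − 0.0126) = €1,046,635.42.

€1,046,635.42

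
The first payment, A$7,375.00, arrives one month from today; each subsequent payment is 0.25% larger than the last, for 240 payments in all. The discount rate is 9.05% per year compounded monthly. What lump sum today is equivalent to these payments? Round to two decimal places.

Periodic rate r = 0.0905/12 per month; n is counted in months.
Growing ordinary annuity: PV = PMT₁ × [1 − ((1+g)/(1+r))^n] / (r − g) = 7,375 × [1 − ((1+0.0025)/(1+r))^240] / (r − 0.0025) = A$1,023,960.30.

A$1,023,960.30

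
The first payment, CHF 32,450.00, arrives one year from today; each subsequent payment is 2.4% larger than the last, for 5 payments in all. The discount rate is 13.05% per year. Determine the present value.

Periodic rate r = 0.1305 per year.
Growing ordinary annuity: PV = PMT₁ × [1 − ((1+g)/(1+r))^n] / (r − g) = 32,450 × [1 − ((1+0.024)/(1+r))^5] / (r − 0.024) = CHF 118,909.24.

CHF 118,909.24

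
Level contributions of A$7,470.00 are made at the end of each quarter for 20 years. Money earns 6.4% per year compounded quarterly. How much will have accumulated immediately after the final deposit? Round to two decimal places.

This is an ordinary annuity: 80 deposits of A$7,470.00 at the end of each quarter.
Periodic rate r = 0.064/4 per quarter; n is counted in quarters.
FV = PMT × [((1+r)^n − 1)/r] = 7,470 × [(1+r)^80 − 1] / r = A$1,195,378.50

A$1,195,378.50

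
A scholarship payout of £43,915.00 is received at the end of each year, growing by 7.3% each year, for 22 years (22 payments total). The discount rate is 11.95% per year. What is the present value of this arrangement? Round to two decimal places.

£573,024.20

Periodic rate r = 0.1195 per year.
Growing ordinary annuity: PV = PMT₁ × [1 − ((1+g)/(1+r))^n] / (r − g) = 43,915 × [1 − ((1+0.073)/(1+r))^22] / (r − 0.073) = £573,024.20.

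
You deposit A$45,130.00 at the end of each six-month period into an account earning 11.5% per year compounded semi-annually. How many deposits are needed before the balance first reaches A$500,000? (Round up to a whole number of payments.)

9 payments

Periodic rate r = 0.115/2 per half-year; n is counted in half-years.
Ordinary annuity FV: 500,000 = 45,130 × [((1+r)^n − 1)/r].
(1+r)^n = 1 + 500,000 × r / 45,130, so n = ln(1 + 500,000·r/45,130) / ln(1+r) = 8.82.
Round up to a whole number of payments: n = 9.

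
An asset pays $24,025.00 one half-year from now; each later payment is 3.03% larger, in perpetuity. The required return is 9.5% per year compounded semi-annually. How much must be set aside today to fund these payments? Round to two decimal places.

Periodic rate r = 0.095/2 per half-year.
Growing perpetuity (Gordon): PV = PMT₁ / (r − g) = 24,025 / (r − 0.0303) = $1,396,802.33.

$1,396,802.33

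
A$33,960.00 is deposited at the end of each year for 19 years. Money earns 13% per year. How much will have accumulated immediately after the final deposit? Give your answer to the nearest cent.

This is an ordinary annuity: 19 deposits of A$33,960.00 at the end of each year.
Periodic rate r = 0.13 per year.
FV = PMT × [((1+r)^n − 1)/r] = 33,960 × [(1+r)^19 − 1] / r = A$2,402,649.83

A$2,402,649.83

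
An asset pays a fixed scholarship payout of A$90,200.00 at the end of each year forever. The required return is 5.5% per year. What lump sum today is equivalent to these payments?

A$1,640,000.00

Periodic rate r = 0.055 per year.
Level perpetuity: PV = PMT / r = 90,200 / (0.055) = A$1,640,000.00.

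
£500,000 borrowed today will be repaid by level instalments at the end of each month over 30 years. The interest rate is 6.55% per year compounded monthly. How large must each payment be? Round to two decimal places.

£3,176.80

Level ordinary annuity; solve PV = PMT × [(1 − (1+r)^−n)/r] for PMT.
Periodic rate r = 0.0655/12 per month; n is counted in months.
With n = 360: PMT = 500,000 / ([(1 − (1+r)^−n)/r]) = £3,176.80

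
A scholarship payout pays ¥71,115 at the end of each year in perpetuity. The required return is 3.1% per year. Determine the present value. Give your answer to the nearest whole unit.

Periodic rate r = 0.031 per year.
Level perpetuity: PV = PMT / r = 71,115 / (0.031) = ¥2,294,032.

¥2,294,032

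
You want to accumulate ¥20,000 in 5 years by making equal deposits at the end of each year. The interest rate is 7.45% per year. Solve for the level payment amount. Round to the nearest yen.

¥3,447

Level ordinary annuity; solve FV = PMT × [((1+r)^n − 1)/r] for PMT.
Periodic rate r = 0.0745 per year.
With n = 5: PMT = 20,000 / ([((1+r)^n − 1)/r]) = ¥3,447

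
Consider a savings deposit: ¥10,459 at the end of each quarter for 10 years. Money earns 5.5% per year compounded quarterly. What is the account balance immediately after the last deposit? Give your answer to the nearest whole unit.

¥552,821

This is an ordinary annuity: 40 deposits of ¥10,459 at the end of each quarter.
Periodic rate r = 0.055/4 per quarter; n is counted in quarters.
FV = PMT × [((1+r)^n − 1)/r] = 10,459 × [(1+r)^40 − 1] / r = ¥552,821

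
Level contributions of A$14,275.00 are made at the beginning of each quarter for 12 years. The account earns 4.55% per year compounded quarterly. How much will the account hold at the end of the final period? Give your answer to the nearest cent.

A$915,134.87

This is an annuity due: 48 deposits of A$14,275.00 at the beginning of each quarter.
Periodic rate r = 0.0455/4 per quarter; n is counted in quarters.
FV = PMT × [((1+r)^n − 1)/r] × (1+r) = 14,275 × [(1+r)^48 − 1] / r × (1+r) = A$915,134.87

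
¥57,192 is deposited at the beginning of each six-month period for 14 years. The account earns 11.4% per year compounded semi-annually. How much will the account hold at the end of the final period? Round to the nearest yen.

This is an annuity due: 28 deposits of ¥57,192 at the beginning of each six-month period.
Periodic rate r = 0.114/2 per half-year; n is counted in half-years.
FV = PMT × [((1+r)^n − 1)/r] × (1+r) = 57,192 × [(1+r)^28 − 1] / r × (1+r) = ¥3,947,102

¥3,947,102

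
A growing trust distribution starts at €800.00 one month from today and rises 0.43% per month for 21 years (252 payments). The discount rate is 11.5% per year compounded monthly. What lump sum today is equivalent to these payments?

Periodic rate r = 0.115/12 per month; n is counted in months.
Growing ordinary annuity: PV = PMT₁ × [1 − ((1+g)/(1+r))^n] / (r − g) = 800 × [1 − ((1+0.0043)/(1+r))^252] / (r − 0.0043) = €111,059.93.

€111,059.93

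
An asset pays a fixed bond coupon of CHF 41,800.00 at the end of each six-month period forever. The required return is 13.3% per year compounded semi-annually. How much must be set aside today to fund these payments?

CHF 628,571.43

Periodic rate r = 0.133/2 per half-year.
Level perpetuity: PV = PMT / r = 41,800 / (0.133/2) = CHF 628,571.43.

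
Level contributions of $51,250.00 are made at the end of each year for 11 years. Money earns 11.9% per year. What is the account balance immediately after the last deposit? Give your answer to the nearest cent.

$1,052,794.63

This is an ordinary annuity: 11 deposits of $51,250.00 at the end of each year.
Periodic rate r = 0.119 per year.
FV = PMT × [((1+r)^n − 1)/r] = 51,250 × [(1+r)^11 − 1] / r = $1,052,794.63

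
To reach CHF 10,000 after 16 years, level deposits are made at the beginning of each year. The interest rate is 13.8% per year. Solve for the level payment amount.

Level annuity due; solve FV = PMT × [((1+r)^n − 1)/r] × (1+r) for PMT.
Periodic rate r = 0.138 per year.
With n = 16: PMT = 10,000 / ([((1+r)^n − 1)/r] × (1+r)) = CHF 175.45

CHF 175.45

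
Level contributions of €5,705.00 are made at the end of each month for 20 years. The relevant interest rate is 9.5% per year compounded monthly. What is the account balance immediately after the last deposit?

€4,061,523.83

This is an ordinary annuity: 240 deposits of €5,705.00 at the end of each month.
Periodic rate r = 0.095/12 per month; n is counted in months.
FV = PMT × [((1+r)^n − 1)/r] = 5,705 × [(1+r)^240 − 1] / r = €4,061,523.83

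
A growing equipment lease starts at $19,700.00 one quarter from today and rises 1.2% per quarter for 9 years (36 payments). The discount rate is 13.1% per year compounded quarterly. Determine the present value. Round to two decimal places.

$492,183.88

Periodic rate r = 0.131/4 per quarter; n is counted in quarters.
Growing ordinary annuity: PV = PMT₁ × [1 − ((1+g)/(1+r))^n] / (r − g) = 19,700 × [1 − ((1+0.012)/(1+r))^36] / (r − 0.012) = $492,183.88.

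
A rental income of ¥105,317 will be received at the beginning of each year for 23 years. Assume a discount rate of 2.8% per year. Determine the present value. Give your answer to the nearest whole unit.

This is an annuity due: 23 payments of ¥105,317 at the beginning of each year.
Periodic rate r = 0.028 per year.
PV = PMT × [(1 − (1+r)^−n)/r] × (1+r) = 105,317 × [1 − (1+r)^−23] / r × (1+r) = ¥1,817,874

¥1,817,874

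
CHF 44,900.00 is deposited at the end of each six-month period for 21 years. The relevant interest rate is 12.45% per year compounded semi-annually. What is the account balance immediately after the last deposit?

This is an ordinary annuity: 42 deposits of CHF 44,900.00 at the end of each six-month period.
Periodic rate r = 0.1245/2 per half-year; n is counted in half-years.
FV = PMT × [((1+r)^n − 1)/r] = 44,900 × [(1+r)^42 − 1] / r = CHF 8,391,057.79

CHF 8,391,057.79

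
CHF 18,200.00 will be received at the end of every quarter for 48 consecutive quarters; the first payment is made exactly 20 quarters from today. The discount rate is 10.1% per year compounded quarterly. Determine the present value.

Ordinary annuity of 48 payments, first payment at period 20.
Periodic rate r = 0.101/4 per quarter; n is counted in quarters.
The ordinary-annuity PV formula values the stream one period before the first payment (period 19); discount that back 19 periods:
PV₀ = 18,200 × [1 − (1+r)^−48] / r × (1+r)^−19 = CHF 313,205.08

CHF 313,205.08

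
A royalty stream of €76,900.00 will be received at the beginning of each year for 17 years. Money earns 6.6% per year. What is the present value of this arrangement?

This is an annuity due: 17 payments of €76,900.00 at the beginning of each year.
Periodic rate r = 0.066 per year.
PV = PMT × [(1 − (1+r)^−n)/r] × (1+r) = 76,900 × [1 − (1+r)^−17] / r × (1+r) = €823,000.28

€823,000.28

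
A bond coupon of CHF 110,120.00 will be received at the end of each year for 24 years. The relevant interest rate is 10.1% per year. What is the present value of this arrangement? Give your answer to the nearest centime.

This is an ordinary annuity: 24 payments of CHF 110,120.00 at the end of each year.
Periodic rate r = 0.101 per year.
PV = PMT × [(1 − (1+r)^−n)/r] = 110,120 × [1 − (1+r)^−24] / r = CHF 981,991.86

CHF 981,991.86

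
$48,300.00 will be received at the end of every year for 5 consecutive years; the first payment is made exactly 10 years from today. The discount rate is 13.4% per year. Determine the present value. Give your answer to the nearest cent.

Ordinary annuity of 5 payments, first payment at period 10.
Periodic rate r = 0.134 per year.
The ordinary-annuity PV formula values the stream one period before the first payment (period 9); discount that back 9 periods:
PV₀ = 48,300 × [1 − (1+r)^−5] / r × (1+r)^−9 = $54,250.63

$54,250.63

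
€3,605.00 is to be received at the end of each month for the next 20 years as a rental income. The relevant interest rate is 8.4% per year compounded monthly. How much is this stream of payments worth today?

This is an ordinary annuity: 240 payments of €3,605.00 at the end of each month.
Periodic rate r = 0.084/12 per month; n is counted in months.
PV = PMT × [(1 − (1+r)^−n)/r] = 3,605 × [1 − (1+r)^−240] / r = €418,454.00

€418,454.00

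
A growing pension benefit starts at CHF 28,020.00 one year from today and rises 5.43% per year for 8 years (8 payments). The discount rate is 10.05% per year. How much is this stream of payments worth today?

Periodic rate r = 0.1005 per year.
Growing ordinary annuity: PV = PMT₁ × [1 − ((1+g)/(1+r))^n] / (r − g) = 28,020 × [1 − ((1+0.0543)/(1+r))^8] / (r − 0.0543) = CHF 176,145.86.

CHF 176,145.86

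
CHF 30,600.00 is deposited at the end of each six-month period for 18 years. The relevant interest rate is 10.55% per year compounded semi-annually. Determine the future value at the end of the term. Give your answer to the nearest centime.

CHF 3,111,448.50

This is an ordinary annuity: 36 deposits of CHF 30,600.00 at the end of each six-month period.
Periodic rate r = 0.1055/2 per half-year; n is counted in half-years.
FV = PMT × [((1+r)^n − 1)/r] = 30,600 × [(1+r)^36 − 1] / r = CHF 3,111,448.50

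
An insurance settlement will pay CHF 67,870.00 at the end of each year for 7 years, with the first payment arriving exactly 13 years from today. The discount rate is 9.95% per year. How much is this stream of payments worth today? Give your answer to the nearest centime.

Ordinary annuity of 7 payments, first payment at period 13.
Periodic rate r = 0.0995 per year.
The ordinary-annuity PV formula values the stream one period before the first payment (period 12); discount that back 12 periods:
PV₀ = 67,870 × [1 − (1+r)^−7] / r × (1+r)^−12 = CHF 106,032.32

CHF 106,032.32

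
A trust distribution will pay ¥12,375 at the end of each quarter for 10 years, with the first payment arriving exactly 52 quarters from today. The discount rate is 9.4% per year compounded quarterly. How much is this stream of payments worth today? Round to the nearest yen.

¥97,460

Ordinary annuity of 40 payments, first payment at period 52.
Periodic rate r = 0.094/4 per quarter; n is counted in quarters.
The ordinary-annuity PV formula values the stream one period before the first payment (period 51); discount that back 51 periods:
PV₀ = 12,375 × [1 − (1+r)^−40] / r × (1+r)^−51 = ¥97,460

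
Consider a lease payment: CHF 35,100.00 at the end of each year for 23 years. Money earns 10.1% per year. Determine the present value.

This is an ordinary annuity: 23 payments of CHF 35,100.00 at the end of each year.
Periodic rate r = 0.101 per year.
PV = PMT × [(1 − (1+r)^−n)/r] = 35,100 × [1 − (1+r)^−23] / r = CHF 309,516.54

CHF 309,516.54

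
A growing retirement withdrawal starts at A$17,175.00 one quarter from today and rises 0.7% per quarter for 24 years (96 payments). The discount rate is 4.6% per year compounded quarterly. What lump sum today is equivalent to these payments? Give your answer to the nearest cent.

A$1,329,022.59

Periodic rate r = 0.046/4 per quarter; n is counted in quarters.
Growing ordinary annuity: PV = PMT₁ × [1 − ((1+g)/(1+r))^n] / (r − g) = 17,175 × [1 − ((1+0.007)/(1+r))^96] / (r − 0.007) = A$1,329,022.59.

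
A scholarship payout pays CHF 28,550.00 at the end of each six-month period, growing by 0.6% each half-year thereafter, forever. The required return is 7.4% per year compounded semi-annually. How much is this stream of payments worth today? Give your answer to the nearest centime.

Periodic rate r = 0.074/2 per half-year.
Growing perpetuity (Gordon): PV = PMT₁ / (r − g) = 28,550 / (r − 0.006) = CHF 920,967.74.

CHF 920,967.74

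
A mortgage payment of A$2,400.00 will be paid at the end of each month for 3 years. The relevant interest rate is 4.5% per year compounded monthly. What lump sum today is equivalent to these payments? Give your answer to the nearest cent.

This is an ordinary annuity: 36 payments of A$2,400.00 at the end of each month.
Periodic rate r = 0.045/12 per month; n is counted in months.
PV = PMT × [(1 − (1+r)^−n)/r] = 2,400 × [1 − (1+r)^−36] / r = A$80,680.61

A$80,680.61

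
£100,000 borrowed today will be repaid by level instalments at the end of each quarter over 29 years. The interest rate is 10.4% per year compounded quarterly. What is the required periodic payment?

Level ordinary annuity; solve PV = PMT × [(1 − (1+r)^−n)/r] for PMT.
Periodic rate r = 0.104/4 per quarter; n is counted in quarters.
With n = 116: PMT = 100,000 / ([(1 − (1+r)^−n)/r]) = £2,739.50

£2,739.50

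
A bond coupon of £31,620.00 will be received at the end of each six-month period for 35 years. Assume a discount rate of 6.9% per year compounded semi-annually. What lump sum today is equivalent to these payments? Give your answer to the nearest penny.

This is an ordinary annuity: 70 payments of £31,620.00 at the end of each six-month period.
Periodic rate r = 0.069/2 per half-year; n is counted in half-years.
PV = PMT × [(1 − (1+r)^−n)/r] = 31,620 × [1 − (1+r)^−70] / r = £831,210.13

£831,210.13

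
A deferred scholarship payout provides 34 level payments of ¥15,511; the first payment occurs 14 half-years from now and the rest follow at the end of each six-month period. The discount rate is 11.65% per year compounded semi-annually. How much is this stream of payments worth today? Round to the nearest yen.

¥108,947

Ordinary annuity of 34 payments, first payment at period 14.
Periodic rate r = 0.1165/2 per half-year; n is counted in half-years.
The ordinary-annuity PV formula values the stream one period before the first payment (period 13); discount that back 13 periods:
PV₀ = 15,511 × [1 − (1+r)^−34] / r × (1+r)^−13 = ¥108,947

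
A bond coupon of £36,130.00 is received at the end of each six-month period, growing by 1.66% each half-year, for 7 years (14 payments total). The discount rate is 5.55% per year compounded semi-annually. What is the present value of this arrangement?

Periodic rate r = 0.0555/2 per half-year; n is counted in half-years.
Growing ordinary annuity: PV = PMT₁ × [1 − ((1+g)/(1+r))^n] / (r − g) = 36,130 × [1 − ((1+0.0166)/(1+r))^14] / (r − 0.0166) = £458,918.25.

£458,918.25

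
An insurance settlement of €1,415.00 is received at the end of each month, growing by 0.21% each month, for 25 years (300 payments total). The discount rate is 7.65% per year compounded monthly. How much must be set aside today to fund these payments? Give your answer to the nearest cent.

€238,697.26

Periodic rate r = 0.0765/12 per month; n is counted in months.
Growing ordinary annuity: PV = PMT₁ × [1 − ((1+g)/(1+r))^n] / (r − g) = 1,415 × [1 − ((1+0.0021)/(1+r))^300] / (r − 0.0021) = €238,697.26.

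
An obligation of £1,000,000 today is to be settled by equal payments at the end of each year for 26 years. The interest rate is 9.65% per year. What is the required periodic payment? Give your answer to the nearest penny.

Level ordinary annuity; solve PV = PMT × [(1 − (1+r)^−n)/r] for PMT.
Periodic rate r = 0.0965 per year.
With n = 26: PMT = 1,000,000 / ([(1 − (1+r)^−n)/r]) = £106,178.60

£106,178.60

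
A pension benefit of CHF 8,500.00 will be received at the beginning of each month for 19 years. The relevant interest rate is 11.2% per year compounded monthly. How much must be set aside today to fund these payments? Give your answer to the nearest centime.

This is an annuity due: 228 payments of CHF 8,500.00 at the beginning of each month.
Periodic rate r = 0.112/12 per month; n is counted in months.
PV = PMT × [(1 − (1+r)^−n)/r] × (1+r) = 8,500 × [1 − (1+r)^−228] / r × (1+r) = CHF 808,673.06

CHF 808,673.06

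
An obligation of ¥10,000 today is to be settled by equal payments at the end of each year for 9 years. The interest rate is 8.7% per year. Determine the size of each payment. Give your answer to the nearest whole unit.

¥1,648

Level ordinary annuity; solve PV = PMT × [(1 − (1+r)^−n)/r] for PMT.
Periodic rate r = 0.087 per year.
With n = 9: PMT = 10,000 / ([(1 − (1+r)^−n)/r]) = ¥1,648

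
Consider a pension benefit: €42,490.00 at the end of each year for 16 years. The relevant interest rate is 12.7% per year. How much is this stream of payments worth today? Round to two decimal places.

€285,169.95

This is an ordinary annuity: 16 payments of €42,490.00 at the end of each year.
Periodic rate r = 0.127 per year.
PV = PMT × [(1 − (1+r)^−n)/r] = 42,490 × [1 − (1+r)^−16] / r = €285,169.95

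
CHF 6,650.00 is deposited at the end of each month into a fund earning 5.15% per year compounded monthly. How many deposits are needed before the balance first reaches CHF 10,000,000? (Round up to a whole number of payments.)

470 payments

Periodic rate r = 0.0515/12 per month; n is counted in months.
Ordinary annuity FV: 10,000,000 = 6,650 × [((1+r)^n − 1)/r].
(1+r)^n = 1 + 10,000,000 × r / 6,650, so n = ln(1 + 10,000,000·r/6,650) / ln(1+r) = 469.05.
Round up to a whole number of payments: n = 470.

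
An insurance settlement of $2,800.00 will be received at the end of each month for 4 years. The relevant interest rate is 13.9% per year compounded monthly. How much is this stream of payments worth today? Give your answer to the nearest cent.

This is an ordinary annuity: 48 payments of $2,800.00 at the end of each month.
Periodic rate r = 0.139/12 per month; n is counted in months.
PV = PMT × [(1 − (1+r)^−n)/r] = 2,800 × [1 − (1+r)^−48] / r = $102,653.07

$102,653.07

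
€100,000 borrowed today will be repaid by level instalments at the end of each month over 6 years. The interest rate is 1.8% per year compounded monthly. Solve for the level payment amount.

€1,466.28

Level ordinary annuity; solve PV = PMT × [(1 − (1+r)^−n)/r] for PMT.
Periodic rate r = 0.018/12 per month; n is counted in months.
With n = 72: PMT = 100,000 / ([(1 − (1+r)^−n)/r]) = €1,466.28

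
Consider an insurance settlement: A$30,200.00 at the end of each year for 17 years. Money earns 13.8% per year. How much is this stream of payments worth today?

This is an ordinary annuity: 17 payments of A$30,200.00 at the end of each year.
Periodic rate r = 0.138 per year.
PV = PMT × [(1 − (1+r)^−n)/r] = 30,200 × [1 − (1+r)^−17] / r = A$194,534.81

A$194,534.81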